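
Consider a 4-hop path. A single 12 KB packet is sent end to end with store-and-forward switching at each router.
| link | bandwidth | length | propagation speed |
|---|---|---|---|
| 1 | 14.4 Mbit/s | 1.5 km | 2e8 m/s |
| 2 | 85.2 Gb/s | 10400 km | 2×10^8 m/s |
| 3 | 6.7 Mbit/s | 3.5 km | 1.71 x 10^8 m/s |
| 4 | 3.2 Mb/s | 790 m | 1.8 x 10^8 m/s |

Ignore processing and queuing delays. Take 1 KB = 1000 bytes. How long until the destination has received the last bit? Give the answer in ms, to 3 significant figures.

103 ms

L = 96000 bits.
Transmission delays (L/R per hop): 6.66667, 0.00112676, 14.3284, 30 ms; sum = 50.9962 ms.
Propagation delays (d/s per hop): 0.0075, 52, 0.0204678, 0.00438889 ms; sum = 52.0324 ms.
End-to-end = 103 ms.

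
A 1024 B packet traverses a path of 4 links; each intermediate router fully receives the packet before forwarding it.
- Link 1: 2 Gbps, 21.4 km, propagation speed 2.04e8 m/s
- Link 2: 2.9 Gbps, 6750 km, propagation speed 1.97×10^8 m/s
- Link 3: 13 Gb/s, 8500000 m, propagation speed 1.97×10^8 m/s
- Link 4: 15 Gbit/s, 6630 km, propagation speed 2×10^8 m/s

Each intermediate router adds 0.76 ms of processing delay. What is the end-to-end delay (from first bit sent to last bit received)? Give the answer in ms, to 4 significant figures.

113.0 ms

L = 1024 × 8 = 8192 bits.
Transmission delays (L/R per hop): 0.004096, 0.00282483, 0.000630154, 0.000546133 ms; sum = 0.00809711 ms.
Propagation delays (d/s per hop): 0.104902, 34.264, 43.1472, 33.15 ms; sum = 110.666 ms.
Processing at 3 router(s): 3 × 0.76 ms = 2.28 ms.
End-to-end = 113.0 ms.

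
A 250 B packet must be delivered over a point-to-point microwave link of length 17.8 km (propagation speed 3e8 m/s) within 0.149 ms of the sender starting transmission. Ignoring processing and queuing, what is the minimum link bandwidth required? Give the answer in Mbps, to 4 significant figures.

22.30 Mbps

L = 2000 bits.
Propagation delay = 17800 / 300000000 = 0.0593333 ms.
Transmission budget = 0.149 − 0.0593333 = 0.0896667 ms.
R ≥ L / t_tx = 2000 bits / 8.96667e-05 s = 22.30 Mbps.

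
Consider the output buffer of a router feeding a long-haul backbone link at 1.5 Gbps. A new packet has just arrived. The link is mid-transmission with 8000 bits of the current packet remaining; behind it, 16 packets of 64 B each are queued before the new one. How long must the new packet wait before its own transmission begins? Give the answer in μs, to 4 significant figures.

Each queued packet: L/R = 512/1500000000 = 0.341333 μs.
16 queued → 5.46133 μs.
Plus remaining 8000 bits of current packet: 5.33333 μs.
Queuing delay = 10.79 μs.

10.79 μs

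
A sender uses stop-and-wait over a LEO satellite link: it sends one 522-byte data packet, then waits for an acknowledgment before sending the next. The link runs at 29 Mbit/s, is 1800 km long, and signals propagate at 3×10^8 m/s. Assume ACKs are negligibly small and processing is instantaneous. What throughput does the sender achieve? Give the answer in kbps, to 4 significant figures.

343.9 kbps

t_tx = L/R = 4176/29000000 = 0.000144 s.
t_prop = 1800000/300000000 = 0.006 s; RTT = 0.012 s.
Cycle = t_tx + RTT = 0.012144 s.
Throughput = L / cycle = 4176 / 0.012144 = 343.9 kbps.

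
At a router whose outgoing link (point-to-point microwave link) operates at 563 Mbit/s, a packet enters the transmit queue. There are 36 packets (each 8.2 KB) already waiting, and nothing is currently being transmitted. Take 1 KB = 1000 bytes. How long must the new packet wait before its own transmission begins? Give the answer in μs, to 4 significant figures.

Each queued packet: L/R = 65600/563000000 = 116.519 μs.
36 queued → 4194.67 μs.
Queuing delay = 4195 μs.

4195 μs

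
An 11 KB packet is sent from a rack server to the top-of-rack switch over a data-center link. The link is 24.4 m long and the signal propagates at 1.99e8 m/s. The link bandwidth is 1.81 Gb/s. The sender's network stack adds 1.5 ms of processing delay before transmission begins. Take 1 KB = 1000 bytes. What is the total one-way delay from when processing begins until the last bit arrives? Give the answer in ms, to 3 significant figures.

1.55 ms

L = 88000 bits.
Transmission delay = L/R = 88000 / 1810000000 = 0.0486188 ms.
Propagation delay = d/s = 24.4 m / 199000000 m/s = 0.000122613 ms.
Plus processing delay 1.5 ms = 1.5 ms.
Total = 1.55 ms.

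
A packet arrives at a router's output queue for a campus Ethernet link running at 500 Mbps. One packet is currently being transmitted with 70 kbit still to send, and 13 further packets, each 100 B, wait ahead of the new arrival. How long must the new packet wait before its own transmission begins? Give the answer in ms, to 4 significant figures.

Each queued packet: L/R = 800/500000000 = 0.0016 ms.
13 queued → 0.0208 ms.
Plus remaining 70000 bits of current packet: 0.14 ms.
Queuing delay = 0.1608 ms.

0.1608 ms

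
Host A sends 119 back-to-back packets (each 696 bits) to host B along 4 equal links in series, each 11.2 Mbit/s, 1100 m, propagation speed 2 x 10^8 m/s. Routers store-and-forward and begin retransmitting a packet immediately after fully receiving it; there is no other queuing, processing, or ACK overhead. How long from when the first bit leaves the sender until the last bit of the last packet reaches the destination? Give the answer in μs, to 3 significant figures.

Per-hop transmission t_tx = L/R = 696/11200000 = 62.1429 μs.
Per-hop propagation t_prop = 1100/200000000 = 5.5 μs.
Pipeline fill: first packet needs 4·t_tx to clear all hops; remaining 118 packets each add one t_tx.
Total = (4+119-1)·t_tx + 4·t_prop = 122·62.1429 + 4·5.5 = 7600 μs.

7600 μs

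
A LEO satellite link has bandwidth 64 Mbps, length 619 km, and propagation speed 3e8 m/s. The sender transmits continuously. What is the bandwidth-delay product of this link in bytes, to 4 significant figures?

Propagation delay = 619000 / 300000000 = 0.00206333 s.
BDP = R × t_prop = 64000000 × 0.00206333 = 132053 bits.
In bytes: 132053/8 = 16510 bytes.

16510 bytes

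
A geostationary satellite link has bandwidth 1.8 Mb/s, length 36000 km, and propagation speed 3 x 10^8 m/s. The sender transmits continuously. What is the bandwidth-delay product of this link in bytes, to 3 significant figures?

27000 bytes

Propagation delay = 36000000 / 300000000 = 0.12 s.
BDP = R × t_prop = 1800000 × 0.12 = 216000 bits.
In bytes: 216000/8 = 27000 bytes.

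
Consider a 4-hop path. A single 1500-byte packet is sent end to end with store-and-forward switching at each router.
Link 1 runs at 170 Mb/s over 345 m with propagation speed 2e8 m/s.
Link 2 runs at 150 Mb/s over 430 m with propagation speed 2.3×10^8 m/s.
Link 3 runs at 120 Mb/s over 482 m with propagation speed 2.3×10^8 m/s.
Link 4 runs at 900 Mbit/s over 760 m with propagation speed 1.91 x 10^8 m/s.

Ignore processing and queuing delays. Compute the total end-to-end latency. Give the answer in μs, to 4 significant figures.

L = 1500 × 8 = 12000 bits.
Transmission delays (L/R per hop): 70.5882, 80, 100, 13.3333 μs; sum = 263.922 μs.
Propagation delays (d/s per hop): 1.725, 1.86957, 2.09565, 3.97906 μs; sum = 9.66927 μs.
End-to-end = 273.6 μs.

273.6 μs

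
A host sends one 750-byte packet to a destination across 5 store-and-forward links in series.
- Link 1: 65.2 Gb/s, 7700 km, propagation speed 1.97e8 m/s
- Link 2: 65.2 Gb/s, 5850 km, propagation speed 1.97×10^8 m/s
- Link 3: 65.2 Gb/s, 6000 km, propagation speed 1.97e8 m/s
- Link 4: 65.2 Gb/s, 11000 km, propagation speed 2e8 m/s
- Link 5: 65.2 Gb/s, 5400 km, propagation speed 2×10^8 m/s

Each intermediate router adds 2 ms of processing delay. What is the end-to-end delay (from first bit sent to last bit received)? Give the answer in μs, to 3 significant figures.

L = 750 × 8 = 6000 bits.
Transmission delay per hop = L/R = 6000/65200000000 = 0.0920245 μs; 5 hops → 0.460123 μs.
Propagation delays (d/s per hop): 39086.3, 29695.4, 30456.9, 55000, 27000 μs; sum = 181239 μs.
Processing at 4 router(s): 4 × 2 ms = 8000 μs.
End-to-end = 189000 μs.

189000 μs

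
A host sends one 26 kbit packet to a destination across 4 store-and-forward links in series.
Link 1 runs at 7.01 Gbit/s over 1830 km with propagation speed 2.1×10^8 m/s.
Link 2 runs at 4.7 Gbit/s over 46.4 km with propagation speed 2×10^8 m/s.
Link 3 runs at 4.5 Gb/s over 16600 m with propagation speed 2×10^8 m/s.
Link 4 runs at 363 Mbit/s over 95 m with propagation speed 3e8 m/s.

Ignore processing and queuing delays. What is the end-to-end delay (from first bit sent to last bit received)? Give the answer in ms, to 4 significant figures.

L = 26000 bits.
Transmission delays (L/R per hop): 0.00370899, 0.00553191, 0.00577778, 0.0716253 ms; sum = 0.086644 ms.
Propagation delays (d/s per hop): 8.71429, 0.232, 0.083, 0.000316667 ms; sum = 9.0296 ms.
End-to-end = 9.116 ms.

9.116 ms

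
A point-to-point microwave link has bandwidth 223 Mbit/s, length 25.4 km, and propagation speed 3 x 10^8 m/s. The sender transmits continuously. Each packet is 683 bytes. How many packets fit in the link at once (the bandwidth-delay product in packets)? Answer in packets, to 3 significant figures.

3.46 packets

Propagation delay = 25400 / 300000000 = 8.46667e-05 s.
BDP = R × t_prop = 223000000 × 8.46667e-05 = 18880.7 bits.
In packets of 5464 bits: 3.46 packets.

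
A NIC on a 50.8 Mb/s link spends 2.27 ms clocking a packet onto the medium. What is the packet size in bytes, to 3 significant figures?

14400 bytes

L = R × t_tx = 50800000 b/s × 0.00227 s = 115316 bits.
In bytes: 115316 / 8 = 14400 bytes.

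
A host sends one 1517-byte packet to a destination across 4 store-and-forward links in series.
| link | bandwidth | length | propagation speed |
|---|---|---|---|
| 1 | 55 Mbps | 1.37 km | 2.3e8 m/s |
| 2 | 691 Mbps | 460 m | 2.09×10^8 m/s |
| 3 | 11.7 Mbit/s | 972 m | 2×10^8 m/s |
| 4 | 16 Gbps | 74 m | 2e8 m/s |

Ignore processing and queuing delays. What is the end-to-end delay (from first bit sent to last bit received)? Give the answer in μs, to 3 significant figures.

L = 1517 × 8 = 12136 bits.
Transmission delays (L/R per hop): 220.655, 17.563, 1037.26, 0.7585 μs; sum = 1276.24 μs.
Propagation delays (d/s per hop): 5.95652, 2.20096, 4.86, 0.37 μs; sum = 13.3875 μs.
End-to-end = 1290 μs.

1290 μs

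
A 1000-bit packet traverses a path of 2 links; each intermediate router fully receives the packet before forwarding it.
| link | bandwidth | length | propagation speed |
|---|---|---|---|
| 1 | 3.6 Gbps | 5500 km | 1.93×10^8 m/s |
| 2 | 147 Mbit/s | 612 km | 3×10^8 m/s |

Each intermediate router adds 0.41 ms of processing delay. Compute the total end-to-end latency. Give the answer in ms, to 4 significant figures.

Transmission delays (L/R per hop): 0.000277778, 0.00680272 ms; sum = 0.0070805 ms.
Propagation delays (d/s per hop): 28.4974, 2.04 ms; sum = 30.5374 ms.
Processing at 1 router(s): 1 × 0.41 ms = 0.41 ms.
End-to-end = 30.95 ms.

30.95 ms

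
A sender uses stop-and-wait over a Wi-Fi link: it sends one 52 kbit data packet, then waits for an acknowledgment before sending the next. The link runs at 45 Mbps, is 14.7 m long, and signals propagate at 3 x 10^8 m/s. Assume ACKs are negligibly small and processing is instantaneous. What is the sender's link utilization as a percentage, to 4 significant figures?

t_tx = L/R = 52000/45000000 = 0.00115556 s.
t_prop = 14.7/300000000 = 4.9e-08 s; RTT = 9.8e-08 s.
Cycle = t_tx + RTT = 0.00115565 s.
Utilization = t_tx / cycle = 0.00115556/0.00115565 = 99.99 %.

99.99 %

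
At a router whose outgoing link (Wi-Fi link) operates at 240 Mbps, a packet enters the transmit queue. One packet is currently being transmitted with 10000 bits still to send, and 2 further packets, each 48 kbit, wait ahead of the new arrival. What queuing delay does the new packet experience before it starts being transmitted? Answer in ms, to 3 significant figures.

Each queued packet: L/R = 48000/240000000 = 0.2 ms.
2 queued → 0.4 ms.
Plus remaining 10000 bits of current packet: 0.0416667 ms.
Queuing delay = 0.442 ms.

0.442 ms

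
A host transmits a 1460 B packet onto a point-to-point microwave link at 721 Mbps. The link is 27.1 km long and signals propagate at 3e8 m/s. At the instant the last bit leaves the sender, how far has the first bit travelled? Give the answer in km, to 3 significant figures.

4.86 km

t_tx = L/R = 11680/721000000 = 1.61997e-05 s.
Distance = s × t_tx = 300000000 × 1.61997e-05 = 4.86 km.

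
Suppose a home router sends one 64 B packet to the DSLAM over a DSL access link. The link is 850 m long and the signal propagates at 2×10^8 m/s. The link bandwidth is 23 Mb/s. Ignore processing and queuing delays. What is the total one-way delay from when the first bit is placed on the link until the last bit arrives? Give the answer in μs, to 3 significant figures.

L = 64 × 8 = 512 bits.
Transmission delay = L/R = 512 / 23000000 = 22.2609 μs.
Propagation delay = d/s = 850 m / 200000000 m/s = 4.25 μs.
Total = 26.5 μs.

26.5 μs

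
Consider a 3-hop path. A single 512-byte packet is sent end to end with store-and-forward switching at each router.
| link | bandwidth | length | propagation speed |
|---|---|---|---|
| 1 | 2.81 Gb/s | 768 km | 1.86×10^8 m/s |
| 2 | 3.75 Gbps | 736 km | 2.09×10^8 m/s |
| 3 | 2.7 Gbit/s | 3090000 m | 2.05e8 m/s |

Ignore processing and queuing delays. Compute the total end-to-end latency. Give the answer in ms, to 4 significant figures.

L = 512 × 8 = 4096 bits.
Transmission delays (L/R per hop): 0.00145765, 0.00109227, 0.00151704 ms; sum = 0.00406695 ms.
Propagation delays (d/s per hop): 4.12903, 3.52153, 15.0732 ms; sum = 22.7237 ms.
End-to-end = 22.73 ms.

22.73 ms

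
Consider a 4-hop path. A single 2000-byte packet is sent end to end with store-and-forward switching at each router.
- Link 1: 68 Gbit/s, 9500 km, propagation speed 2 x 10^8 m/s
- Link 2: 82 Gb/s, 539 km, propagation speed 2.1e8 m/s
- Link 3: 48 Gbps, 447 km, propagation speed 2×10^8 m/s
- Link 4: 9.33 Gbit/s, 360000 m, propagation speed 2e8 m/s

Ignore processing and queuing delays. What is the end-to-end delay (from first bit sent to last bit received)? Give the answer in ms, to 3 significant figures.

L = 2000 × 8 = 16000 bits.
Transmission delays (L/R per hop): 0.000235294, 0.000195122, 0.000333333, 0.0017149 ms; sum = 0.00247865 ms.
Propagation delays (d/s per hop): 47.5, 2.56667, 2.235, 1.8 ms; sum = 54.1017 ms.
End-to-end = 54.1 ms.

54.1 ms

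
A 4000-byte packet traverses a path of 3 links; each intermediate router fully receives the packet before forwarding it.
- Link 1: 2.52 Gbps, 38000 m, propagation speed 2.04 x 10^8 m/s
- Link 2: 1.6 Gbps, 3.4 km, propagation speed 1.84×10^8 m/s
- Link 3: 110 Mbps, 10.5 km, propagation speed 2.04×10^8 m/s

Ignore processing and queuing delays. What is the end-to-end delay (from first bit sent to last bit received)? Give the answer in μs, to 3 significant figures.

580 μs

L = 4000 × 8 = 32000 bits.
Transmission delays (L/R per hop): 12.6984, 20, 290.909 μs; sum = 323.608 μs.
Propagation delays (d/s per hop): 186.275, 18.4783, 51.4706 μs; sum = 256.223 μs.
End-to-end = 580 μs.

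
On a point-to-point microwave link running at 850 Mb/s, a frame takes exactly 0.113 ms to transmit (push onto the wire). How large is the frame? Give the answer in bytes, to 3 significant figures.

L = R × t_tx = 850000000 b/s × 0.000113 s = 96050 bits.
In bytes: 96050 / 8 = 12000 bytes.

12000 bytes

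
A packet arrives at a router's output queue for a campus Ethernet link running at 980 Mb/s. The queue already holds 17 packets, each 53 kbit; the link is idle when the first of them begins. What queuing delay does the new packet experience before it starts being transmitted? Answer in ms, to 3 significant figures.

0.919 ms

Each queued packet: L/R = 53000/980000000 = 0.0540816 ms.
17 queued → 0.919388 ms.
Queuing delay = 0.919 ms.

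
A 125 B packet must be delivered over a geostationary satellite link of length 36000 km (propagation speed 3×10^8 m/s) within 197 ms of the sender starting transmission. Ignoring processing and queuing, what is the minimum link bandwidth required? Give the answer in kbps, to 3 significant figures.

13.0 kbps

L = 1000 bits.
Propagation delay = 36000000 / 300000000 = 120 ms.
Transmission budget = 197 − 120 = 77 ms.
R ≥ L / t_tx = 1000 bits / 0.077 s = 13.0 kbps.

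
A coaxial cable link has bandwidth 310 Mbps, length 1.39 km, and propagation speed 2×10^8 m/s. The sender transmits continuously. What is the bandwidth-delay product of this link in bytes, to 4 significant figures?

269.3 bytes

Propagation delay = 1390 / 200000000 = 6.95e-06 s.
BDP = R × t_prop = 310000000 × 6.95e-06 = 2154.5 bits.
In bytes: 2154.5/8 = 269.3 bytes.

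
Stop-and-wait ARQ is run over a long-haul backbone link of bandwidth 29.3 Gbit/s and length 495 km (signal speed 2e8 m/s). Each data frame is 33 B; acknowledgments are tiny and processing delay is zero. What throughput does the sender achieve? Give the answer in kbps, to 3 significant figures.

53.3 kbps

t_tx = L/R = 264/29300000000 = 9.01024e-09 s.
t_prop = 495000/200000000 = 0.002475 s; RTT = 0.00495 s.
Cycle = t_tx + RTT = 0.00495001 s.
Throughput = L / cycle = 264 / 0.00495001 = 53.3 kbps.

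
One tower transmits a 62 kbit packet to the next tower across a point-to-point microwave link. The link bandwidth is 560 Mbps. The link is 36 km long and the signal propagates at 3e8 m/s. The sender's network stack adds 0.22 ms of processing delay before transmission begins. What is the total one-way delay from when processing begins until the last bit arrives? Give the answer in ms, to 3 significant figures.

0.451 ms

L = 62000 bits.
Transmission delay = L/R = 62000 / 560000000 = 0.110714 ms.
Propagation delay = d/s = 36000 m / 300000000 m/s = 0.12 ms.
Plus processing delay 0.22 ms = 0.22 ms.
Total = 0.451 ms.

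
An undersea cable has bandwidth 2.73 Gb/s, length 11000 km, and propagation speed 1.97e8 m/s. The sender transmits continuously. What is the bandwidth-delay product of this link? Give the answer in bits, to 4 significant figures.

Propagation delay = 11000000 / 197000000 = 0.0558376 s.
BDP = R × t_prop = 2730000000 × 0.0558376 = 152437000 bits.

152400000 bits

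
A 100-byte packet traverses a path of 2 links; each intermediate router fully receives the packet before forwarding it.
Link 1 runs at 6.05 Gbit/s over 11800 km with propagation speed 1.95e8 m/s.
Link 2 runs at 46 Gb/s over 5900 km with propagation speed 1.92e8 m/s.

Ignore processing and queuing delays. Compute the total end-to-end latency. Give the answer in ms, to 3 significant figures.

91.2 ms

L = 100 × 8 = 800 bits.
Transmission delays (L/R per hop): 0.000132231, 1.73913e-05 ms; sum = 0.000149623 ms.
Propagation delays (d/s per hop): 60.5128, 30.7292 ms; sum = 91.242 ms.
End-to-end = 91.2 ms.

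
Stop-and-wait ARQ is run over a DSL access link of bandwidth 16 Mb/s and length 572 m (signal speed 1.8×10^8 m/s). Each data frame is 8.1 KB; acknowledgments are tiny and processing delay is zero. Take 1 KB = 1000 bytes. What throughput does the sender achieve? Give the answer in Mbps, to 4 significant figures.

t_tx = L/R = 64800/16000000 = 0.00405 s.
t_prop = 572/180000000 = 3.17778e-06 s; RTT = 6.35556e-06 s.
Cycle = t_tx + RTT = 0.00405636 s.
Throughput = L / cycle = 64800 / 0.00405636 = 15.97 Mbps.

15.97 Mbps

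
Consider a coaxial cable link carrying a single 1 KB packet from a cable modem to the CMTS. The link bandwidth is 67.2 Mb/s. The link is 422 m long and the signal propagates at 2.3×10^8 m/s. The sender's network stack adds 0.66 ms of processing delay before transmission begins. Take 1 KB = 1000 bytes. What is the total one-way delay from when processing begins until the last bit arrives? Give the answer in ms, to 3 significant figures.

L = 8000 bits.
Transmission delay = L/R = 8000 / 67200000 = 0.119048 ms.
Propagation delay = d/s = 422 m / 2.3e+08 m/s = 0.00183478 ms.
Plus processing delay 0.66 ms = 0.66 ms.
Total = 0.781 ms.

0.781 ms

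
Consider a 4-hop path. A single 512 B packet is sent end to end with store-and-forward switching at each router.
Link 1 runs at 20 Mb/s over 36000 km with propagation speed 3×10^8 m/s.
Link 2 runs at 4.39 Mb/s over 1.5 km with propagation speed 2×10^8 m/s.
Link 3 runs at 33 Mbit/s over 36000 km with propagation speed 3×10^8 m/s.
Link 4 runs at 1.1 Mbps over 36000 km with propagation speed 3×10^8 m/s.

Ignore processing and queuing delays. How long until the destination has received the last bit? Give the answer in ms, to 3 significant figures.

365 ms

L = 512 × 8 = 4096 bits.
Transmission delays (L/R per hop): 0.2048, 0.93303, 0.124121, 3.72364 ms; sum = 4.98559 ms.
Propagation delays (d/s per hop): 120, 0.0075, 120, 120 ms; sum = 360.008 ms.
End-to-end = 365 ms.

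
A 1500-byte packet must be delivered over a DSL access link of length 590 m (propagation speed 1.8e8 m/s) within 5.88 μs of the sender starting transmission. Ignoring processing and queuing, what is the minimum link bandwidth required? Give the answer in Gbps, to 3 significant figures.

L = 12000 bits.
Propagation delay = 590 / 180000000 = 3.27778 μs.
Transmission budget = 5.88 − 3.27778 = 2.60222 μs.
R ≥ L / t_tx = 12000 bits / 2.60222e-06 s = 4.61 Gbps.

4.61 Gbps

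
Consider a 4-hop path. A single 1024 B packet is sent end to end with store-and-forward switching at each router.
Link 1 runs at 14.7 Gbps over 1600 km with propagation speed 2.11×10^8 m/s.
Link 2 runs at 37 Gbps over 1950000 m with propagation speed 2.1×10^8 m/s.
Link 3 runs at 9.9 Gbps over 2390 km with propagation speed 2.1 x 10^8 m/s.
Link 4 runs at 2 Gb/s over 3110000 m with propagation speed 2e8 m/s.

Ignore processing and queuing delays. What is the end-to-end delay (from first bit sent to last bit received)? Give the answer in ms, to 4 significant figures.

43.81 ms

L = 1024 × 8 = 8192 bits.
Transmission delays (L/R per hop): 0.000557279, 0.000221405, 0.000827475, 0.004096 ms; sum = 0.00570216 ms.
Propagation delays (d/s per hop): 7.58294, 9.28571, 11.381, 15.55 ms; sum = 43.7996 ms.
End-to-end = 43.81 ms.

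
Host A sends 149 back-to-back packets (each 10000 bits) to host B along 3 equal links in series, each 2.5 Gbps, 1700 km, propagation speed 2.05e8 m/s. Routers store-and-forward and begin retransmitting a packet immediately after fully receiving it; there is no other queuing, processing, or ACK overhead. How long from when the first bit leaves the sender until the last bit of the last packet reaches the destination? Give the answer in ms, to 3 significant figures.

Per-hop transmission t_tx = L/R = 10000/2500000000 = 0.004 ms.
Per-hop propagation t_prop = 1700000/2.05e+08 = 8.29268 ms.
Pipeline fill: first packet needs 3·t_tx to clear all hops; remaining 148 packets each add one t_tx.
Total = (3+149-1)·t_tx + 3·t_prop = 151·0.004 + 3·8.29268 = 25.5 ms.

25.5 ms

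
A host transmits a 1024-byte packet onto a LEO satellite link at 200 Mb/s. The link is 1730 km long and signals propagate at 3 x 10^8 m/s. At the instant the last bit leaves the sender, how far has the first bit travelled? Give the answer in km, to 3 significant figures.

t_tx = L/R = 8192/200000000 = 4.096e-05 s.
Distance = s × t_tx = 300000000 × 4.096e-05 = 12.3 km.

12.3 km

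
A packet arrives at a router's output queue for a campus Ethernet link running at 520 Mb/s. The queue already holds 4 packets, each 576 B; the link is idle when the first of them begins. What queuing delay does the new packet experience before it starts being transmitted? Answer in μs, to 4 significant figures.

Each queued packet: L/R = 4608/520000000 = 8.86154 μs.
4 queued → 35.4462 μs.
Queuing delay = 35.45 μs.

35.45 μs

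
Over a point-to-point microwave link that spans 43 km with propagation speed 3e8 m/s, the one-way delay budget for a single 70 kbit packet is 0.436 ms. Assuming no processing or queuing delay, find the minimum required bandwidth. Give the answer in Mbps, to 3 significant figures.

Propagation delay = 43000 / 300000000 = 0.143333 ms.
Transmission budget = 0.436 − 0.143333 = 0.292667 ms.
R ≥ L / t_tx = 70000 bits / 0.000292667 s = 239 Mbps.

239 Mbps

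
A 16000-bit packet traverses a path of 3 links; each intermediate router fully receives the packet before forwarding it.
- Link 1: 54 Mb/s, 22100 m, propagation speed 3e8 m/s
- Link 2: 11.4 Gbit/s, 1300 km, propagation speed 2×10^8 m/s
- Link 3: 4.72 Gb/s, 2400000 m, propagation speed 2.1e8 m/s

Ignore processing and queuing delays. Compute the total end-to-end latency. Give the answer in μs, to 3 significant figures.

Transmission delays (L/R per hop): 296.296, 1.40351, 3.38983 μs; sum = 301.09 μs.
Propagation delays (d/s per hop): 73.6667, 6500, 11428.6 μs; sum = 18002.2 μs.
End-to-end = 18300 μs.

18300 μs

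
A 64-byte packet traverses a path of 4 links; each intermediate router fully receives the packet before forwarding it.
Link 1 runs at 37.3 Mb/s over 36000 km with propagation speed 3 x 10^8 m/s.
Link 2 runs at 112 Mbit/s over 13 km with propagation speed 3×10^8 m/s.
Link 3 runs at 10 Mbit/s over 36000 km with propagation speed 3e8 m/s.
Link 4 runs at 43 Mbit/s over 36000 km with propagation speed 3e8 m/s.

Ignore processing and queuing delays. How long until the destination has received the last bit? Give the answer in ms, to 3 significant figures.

360 ms

L = 64 × 8 = 512 bits.
Transmission delays (L/R per hop): 0.0137265, 0.00457143, 0.0512, 0.011907 ms; sum = 0.0814049 ms.
Propagation delays (d/s per hop): 120, 0.0433333, 120, 120 ms; sum = 360.043 ms.
End-to-end = 360 ms.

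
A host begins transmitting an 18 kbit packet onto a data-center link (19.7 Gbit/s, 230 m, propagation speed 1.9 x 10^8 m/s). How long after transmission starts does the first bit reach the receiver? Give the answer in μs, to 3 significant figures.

1.21 μs

First bit experiences only propagation delay: d/s = 230/190000000 = 1.21 μs.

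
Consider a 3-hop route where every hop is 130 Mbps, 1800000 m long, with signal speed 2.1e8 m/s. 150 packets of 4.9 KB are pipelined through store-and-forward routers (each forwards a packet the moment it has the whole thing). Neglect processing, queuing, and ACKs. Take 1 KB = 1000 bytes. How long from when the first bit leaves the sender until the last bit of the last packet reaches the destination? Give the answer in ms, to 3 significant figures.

71.5 ms

Per-hop transmission t_tx = L/R = 39200/130000000 = 0.301538 ms.
Per-hop propagation t_prop = 1800000/210000000 = 8.57143 ms.
Pipeline fill: first packet needs 3·t_tx to clear all hops; remaining 149 packets each add one t_tx.
Total = (3+150-1)·t_tx + 3·t_prop = 152·0.301538 + 3·8.57143 = 71.5 ms.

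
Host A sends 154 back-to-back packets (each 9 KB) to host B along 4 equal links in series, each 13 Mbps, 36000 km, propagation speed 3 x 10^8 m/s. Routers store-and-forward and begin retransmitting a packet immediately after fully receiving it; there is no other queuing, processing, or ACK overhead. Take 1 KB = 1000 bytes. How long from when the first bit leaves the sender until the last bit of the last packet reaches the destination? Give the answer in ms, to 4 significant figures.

1350 ms

Per-hop transmission t_tx = L/R = 72000/13000000 = 5.53846 ms.
Per-hop propagation t_prop = 36000000/300000000 = 120 ms.
Pipeline fill: first packet needs 4·t_tx to clear all hops; remaining 153 packets each add one t_tx.
Total = (4+154-1)·t_tx + 4·t_prop = 157·5.53846 + 4·120 = 1350 ms.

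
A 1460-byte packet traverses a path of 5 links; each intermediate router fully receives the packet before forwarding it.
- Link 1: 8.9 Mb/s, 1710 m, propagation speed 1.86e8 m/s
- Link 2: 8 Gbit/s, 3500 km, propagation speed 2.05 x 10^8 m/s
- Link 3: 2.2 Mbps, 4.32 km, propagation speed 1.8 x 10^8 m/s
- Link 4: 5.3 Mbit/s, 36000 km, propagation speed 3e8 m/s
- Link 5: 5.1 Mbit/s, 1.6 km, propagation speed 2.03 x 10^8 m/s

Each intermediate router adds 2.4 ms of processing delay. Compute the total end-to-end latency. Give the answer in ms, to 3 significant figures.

158 ms

L = 1460 × 8 = 11680 bits.
Transmission delays (L/R per hop): 1.31236, 0.00146, 5.30909, 2.20377, 2.2902 ms; sum = 11.1169 ms.
Propagation delays (d/s per hop): 0.00919355, 17.0732, 0.024, 120, 0.00788177 ms; sum = 137.114 ms.
Processing at 4 router(s): 4 × 2.4 ms = 9.6 ms.
End-to-end = 158 ms.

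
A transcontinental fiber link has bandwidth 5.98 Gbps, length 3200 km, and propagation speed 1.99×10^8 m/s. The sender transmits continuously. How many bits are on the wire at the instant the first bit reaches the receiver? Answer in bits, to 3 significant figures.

Propagation delay = 3200000 / 199000000 = 0.0160804 s.
BDP = R × t_prop = 5980000000 × 0.0160804 = 96160800 bits.

96200000 bits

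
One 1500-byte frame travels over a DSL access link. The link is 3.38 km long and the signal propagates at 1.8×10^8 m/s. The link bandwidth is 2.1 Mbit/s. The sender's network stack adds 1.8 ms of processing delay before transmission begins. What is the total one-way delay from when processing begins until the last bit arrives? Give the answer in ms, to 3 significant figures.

L = 1500 × 8 = 12000 bits.
Transmission delay = L/R = 12000 / 2100000 = 5.71429 ms.
Propagation delay = d/s = 3380 m / 180000000 m/s = 0.0187778 ms.
Plus processing delay 1.8 ms = 1.8 ms.
Total = 7.53 ms.

7.53 ms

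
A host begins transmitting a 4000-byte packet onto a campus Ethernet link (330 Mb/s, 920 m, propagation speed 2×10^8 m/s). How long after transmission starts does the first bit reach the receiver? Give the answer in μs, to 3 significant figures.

4.60 μs

First bit experiences only propagation delay: d/s = 920/200000000 = 4.60 μs.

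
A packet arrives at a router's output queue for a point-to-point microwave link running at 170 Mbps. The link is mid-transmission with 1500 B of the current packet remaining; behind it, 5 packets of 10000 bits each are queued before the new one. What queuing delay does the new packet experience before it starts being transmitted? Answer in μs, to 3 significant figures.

Each queued packet: L/R = 10000/170000000 = 58.8235 μs.
5 queued → 294.118 μs.
Plus remaining 12000 bits of current packet: 70.5882 μs.
Queuing delay = 365 μs.

365 μs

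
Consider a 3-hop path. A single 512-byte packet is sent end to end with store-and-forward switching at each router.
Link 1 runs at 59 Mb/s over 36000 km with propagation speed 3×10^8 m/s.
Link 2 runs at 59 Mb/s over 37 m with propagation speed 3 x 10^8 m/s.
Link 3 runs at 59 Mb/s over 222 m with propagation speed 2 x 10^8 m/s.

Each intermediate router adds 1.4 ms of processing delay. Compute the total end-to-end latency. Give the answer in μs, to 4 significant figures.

L = 512 × 8 = 4096 bits.
Transmission delay per hop = L/R = 4096/59000000 = 69.4237 μs; 3 hops → 208.271 μs.
Propagation delays (d/s per hop): 120000, 0.123333, 1.11 μs; sum = 120001 μs.
Processing at 2 router(s): 2 × 1.4 ms = 2800 μs.
End-to-end = 123000 μs.

123000 μs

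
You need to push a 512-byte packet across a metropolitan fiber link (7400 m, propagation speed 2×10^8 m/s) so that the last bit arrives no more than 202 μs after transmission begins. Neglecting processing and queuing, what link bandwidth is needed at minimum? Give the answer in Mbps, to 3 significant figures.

24.8 Mbps

L = 4096 bits.
Propagation delay = 7400 / 200000000 = 37 μs.
Transmission budget = 202 − 37 = 165 μs.
R ≥ L / t_tx = 4096 bits / 0.000165 s = 24.8 Mbps.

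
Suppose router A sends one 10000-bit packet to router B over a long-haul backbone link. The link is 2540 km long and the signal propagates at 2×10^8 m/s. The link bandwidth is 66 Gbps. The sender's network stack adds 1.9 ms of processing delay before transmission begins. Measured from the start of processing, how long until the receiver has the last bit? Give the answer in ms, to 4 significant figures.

Transmission delay = L/R = 10000 / 66000000000 = 0.000151515 ms.
Propagation delay = d/s = 2540000 m / 200000000 m/s = 12.7 ms.
Plus processing delay 1.9 ms = 1.9 ms.
Total = 14.60 ms.

14.60 ms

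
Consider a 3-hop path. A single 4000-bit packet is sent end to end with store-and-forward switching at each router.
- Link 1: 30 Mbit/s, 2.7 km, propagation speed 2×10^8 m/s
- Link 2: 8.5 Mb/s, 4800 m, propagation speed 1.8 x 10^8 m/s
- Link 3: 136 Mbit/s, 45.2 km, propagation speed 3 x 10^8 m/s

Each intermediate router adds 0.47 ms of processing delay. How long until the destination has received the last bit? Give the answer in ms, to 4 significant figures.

1.764 ms

Transmission delays (L/R per hop): 0.133333, 0.470588, 0.0294118 ms; sum = 0.633333 ms.
Propagation delays (d/s per hop): 0.0135, 0.0266667, 0.150667 ms; sum = 0.190833 ms.
Processing at 2 router(s): 2 × 0.47 ms = 0.94 ms.
End-to-end = 1.764 ms.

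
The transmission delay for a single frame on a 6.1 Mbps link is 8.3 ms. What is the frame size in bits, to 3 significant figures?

50600 bits

L = R × t_tx = 6100000 b/s × 0.0083 s = 50630 bits.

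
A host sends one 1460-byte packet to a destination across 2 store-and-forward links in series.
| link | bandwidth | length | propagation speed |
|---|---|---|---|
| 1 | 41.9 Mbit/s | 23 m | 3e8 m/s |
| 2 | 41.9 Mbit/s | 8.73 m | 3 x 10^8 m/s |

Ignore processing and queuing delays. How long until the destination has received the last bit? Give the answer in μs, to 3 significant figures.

L = 1460 × 8 = 11680 bits.
Transmission delay per hop = L/R = 11680/41900000 = 278.759 μs; 2 hops → 557.518 μs.
Propagation delays (d/s per hop): 0.0766667, 0.0291 μs; sum = 0.105767 μs.
End-to-end = 558 μs.

558 μs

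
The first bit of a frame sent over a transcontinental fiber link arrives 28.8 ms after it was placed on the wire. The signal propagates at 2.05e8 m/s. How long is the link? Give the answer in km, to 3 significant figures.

d = s × t_prop = 2.05e+08 × 0.0288 = 5900 km.

5900 km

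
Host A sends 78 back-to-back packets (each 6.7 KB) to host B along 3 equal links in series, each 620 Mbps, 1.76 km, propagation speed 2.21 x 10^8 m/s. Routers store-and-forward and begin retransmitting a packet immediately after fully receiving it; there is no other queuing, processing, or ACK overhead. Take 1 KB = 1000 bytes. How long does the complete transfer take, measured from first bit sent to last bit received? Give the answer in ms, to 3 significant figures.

Per-hop transmission t_tx = L/R = 53600/620000000 = 0.0864516 ms.
Per-hop propagation t_prop = 1760/221000000 = 0.0079638 ms.
Pipeline fill: first packet needs 3·t_tx to clear all hops; remaining 77 packets each add one t_tx.
Total = (3+78-1)·t_tx + 3·t_prop = 80·0.0864516 + 3·0.0079638 = 6.94 ms.

6.94 ms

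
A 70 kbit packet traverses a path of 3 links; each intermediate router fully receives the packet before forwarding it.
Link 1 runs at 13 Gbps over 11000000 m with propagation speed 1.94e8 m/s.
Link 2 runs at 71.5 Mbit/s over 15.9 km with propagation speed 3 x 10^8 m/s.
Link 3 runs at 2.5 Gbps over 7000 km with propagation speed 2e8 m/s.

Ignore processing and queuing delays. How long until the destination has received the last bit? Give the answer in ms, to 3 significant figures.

L = 70000 bits.
Transmission delays (L/R per hop): 0.00538462, 0.979021, 0.028 ms; sum = 1.01241 ms.
Propagation delays (d/s per hop): 56.701, 0.053, 35 ms; sum = 91.754 ms.
End-to-end = 92.8 ms.

92.8 ms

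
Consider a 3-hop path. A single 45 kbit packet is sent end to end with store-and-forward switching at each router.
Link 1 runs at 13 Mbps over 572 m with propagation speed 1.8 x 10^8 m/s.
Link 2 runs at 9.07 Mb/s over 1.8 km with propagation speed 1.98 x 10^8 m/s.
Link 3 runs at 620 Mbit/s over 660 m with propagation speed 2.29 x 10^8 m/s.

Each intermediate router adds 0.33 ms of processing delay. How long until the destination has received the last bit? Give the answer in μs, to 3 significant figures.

L = 45000 bits.
Transmission delays (L/R per hop): 3461.54, 4961.41, 72.5806 μs; sum = 8495.53 μs.
Propagation delays (d/s per hop): 3.17778, 9.09091, 2.8821 μs; sum = 15.1508 μs.
Processing at 2 router(s): 2 × 0.33 ms = 660 μs.
End-to-end = 9170 μs.

9170 μs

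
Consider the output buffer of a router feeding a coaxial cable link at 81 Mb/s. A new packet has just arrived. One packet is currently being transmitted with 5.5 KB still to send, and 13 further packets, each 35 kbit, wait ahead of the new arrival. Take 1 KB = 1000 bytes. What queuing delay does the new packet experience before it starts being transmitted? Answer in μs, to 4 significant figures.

Each queued packet: L/R = 35000/81000000 = 432.099 μs.
13 queued → 5617.28 μs.
Plus remaining 44000 bits of current packet: 543.21 μs.
Queuing delay = 6160 μs.

6160 μs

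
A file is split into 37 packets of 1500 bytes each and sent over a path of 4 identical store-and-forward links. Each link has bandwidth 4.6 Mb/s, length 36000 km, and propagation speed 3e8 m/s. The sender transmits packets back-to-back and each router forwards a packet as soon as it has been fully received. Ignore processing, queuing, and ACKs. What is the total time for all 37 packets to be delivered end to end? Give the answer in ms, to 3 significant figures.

Per-hop transmission t_tx = L/R = 12000/4600000 = 2.6087 ms.
Per-hop propagation t_prop = 36000000/300000000 = 120 ms.
Pipeline fill: first packet needs 4·t_tx to clear all hops; remaining 36 packets each add one t_tx.
Total = (4+37-1)·t_tx + 4·t_prop = 40·2.6087 + 4·120 = 584 ms.

584 ms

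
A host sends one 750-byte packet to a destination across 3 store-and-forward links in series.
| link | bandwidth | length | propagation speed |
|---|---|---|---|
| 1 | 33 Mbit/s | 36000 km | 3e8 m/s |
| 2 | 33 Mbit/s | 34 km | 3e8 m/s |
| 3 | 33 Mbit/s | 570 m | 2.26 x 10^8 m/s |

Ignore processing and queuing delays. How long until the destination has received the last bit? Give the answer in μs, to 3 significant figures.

121000 μs

L = 750 × 8 = 6000 bits.
Transmission delay per hop = L/R = 6000/33000000 = 181.818 μs; 3 hops → 545.455 μs.
Propagation delays (d/s per hop): 120000, 113.333, 2.52212 μs; sum = 120116 μs.
End-to-end = 121000 μs.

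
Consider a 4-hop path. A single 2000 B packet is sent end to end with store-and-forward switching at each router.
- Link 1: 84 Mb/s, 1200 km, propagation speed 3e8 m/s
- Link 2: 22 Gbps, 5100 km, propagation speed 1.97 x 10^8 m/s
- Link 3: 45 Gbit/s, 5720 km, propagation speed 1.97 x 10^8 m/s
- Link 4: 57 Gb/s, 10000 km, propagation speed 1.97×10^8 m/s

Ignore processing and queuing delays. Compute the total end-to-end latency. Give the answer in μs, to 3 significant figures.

L = 2000 × 8 = 16000 bits.
Transmission delays (L/R per hop): 190.476, 0.727273, 0.355556, 0.280702 μs; sum = 191.84 μs.
Propagation delays (d/s per hop): 4000, 25888.3, 29035.5, 50761.4 μs; sum = 109685 μs.
End-to-end = 110000 μs.

110000 μs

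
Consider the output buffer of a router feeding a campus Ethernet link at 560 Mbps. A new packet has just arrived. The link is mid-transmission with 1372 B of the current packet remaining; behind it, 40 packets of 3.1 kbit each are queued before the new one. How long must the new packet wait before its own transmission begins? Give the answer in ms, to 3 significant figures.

Each queued packet: L/R = 3100/560000000 = 0.00553571 ms.
40 queued → 0.221429 ms.
Plus remaining 10976 bits of current packet: 0.0196 ms.
Queuing delay = 0.241 ms.

0.241 ms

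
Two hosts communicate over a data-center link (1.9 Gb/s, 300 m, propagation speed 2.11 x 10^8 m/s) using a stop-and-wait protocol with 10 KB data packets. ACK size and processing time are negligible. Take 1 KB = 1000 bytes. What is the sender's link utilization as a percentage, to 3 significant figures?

93.7 %

t_tx = L/R = 80000/1900000000 = 4.21053e-05 s.
t_prop = 300/211000000 = 1.4218e-06 s; RTT = 2.8436e-06 s.
Cycle = t_tx + RTT = 4.49489e-05 s.
Utilization = t_tx / cycle = 4.21053e-05/4.49489e-05 = 93.7 %.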